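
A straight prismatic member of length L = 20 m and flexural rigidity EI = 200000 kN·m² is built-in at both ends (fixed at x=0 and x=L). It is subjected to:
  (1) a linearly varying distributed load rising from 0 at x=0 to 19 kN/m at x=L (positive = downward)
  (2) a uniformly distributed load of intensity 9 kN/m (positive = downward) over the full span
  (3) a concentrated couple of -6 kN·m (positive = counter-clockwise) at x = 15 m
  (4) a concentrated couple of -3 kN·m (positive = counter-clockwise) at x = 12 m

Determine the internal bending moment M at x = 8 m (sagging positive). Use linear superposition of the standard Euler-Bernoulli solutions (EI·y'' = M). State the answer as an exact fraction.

Load 1 — triangular load w₀=19 kN/m (0→w₀ over full span):
  M_1 = 3w₀Lx/20 - w₀L²/30 - w₀x³/(6L) = 3·19·20·8/20 - 19·20²/30 - 19·8³/(6·20) = 608/5 kN·m
Load 2 — uniform load w=9 kN/m over full span:
  M_2 = wLx/2 - wL²/12 - wx²/2 = 9·20·8/2 - 9·20²/12 - 9·8²/2 = 132 kN·m
Load 3 — applied couple M₀=-6 kN·m at a=15 m (b=L-a=5):
  M_3 = R_Ax - M_A  [x≤a] with R_A=-27/80, M_A=-15/8 = (-27/80)·8 - (-15/8) = -33/40 kN·m
Load 4 — applied couple M₀=-3 kN·m at a=12 m (b=L-a=8):
  M_4 = R_Ax - M_A  [x≤a] with R_A=-27/125, M_A=-24/25 = (-27/125)·8 - (-24/25) = -96/125 kN·m
Superposition: M = Σ M_i = 252007/1000 kN·m ≈ 252.007000 kN·m

M(8) = 252007/1000 kN·m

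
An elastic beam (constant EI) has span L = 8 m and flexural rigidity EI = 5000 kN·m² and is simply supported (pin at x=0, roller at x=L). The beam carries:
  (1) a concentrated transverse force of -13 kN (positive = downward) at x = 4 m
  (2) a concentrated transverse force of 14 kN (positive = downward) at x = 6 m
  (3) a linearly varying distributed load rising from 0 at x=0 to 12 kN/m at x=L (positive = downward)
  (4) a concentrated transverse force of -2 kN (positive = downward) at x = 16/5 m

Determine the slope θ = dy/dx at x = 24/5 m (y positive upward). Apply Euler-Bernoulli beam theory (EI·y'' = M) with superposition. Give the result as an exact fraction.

Load 1 — point force P=-13 kN at a=4 m (b=L-a=4):
  θ_1 = -Pa(2L²-6Lx+3x²+a²)/(6LEI)  [x>a] = -(-13)·4·(2·8²-6·8·(24/5)+3·(24/5)²+4²)/(6·8·5000) = -117/31250 rad
Load 2 — point force P=14 kN at a=6 m (b=L-a=2):
  θ_2 = -Pb(L²-b²-3x²)/(6LEI)  [x≤a] = -14·2·(8²-2²-3·(24/5)²)/(6·8·5000) = 133/125000 rad
Load 3 — triangular load w₀=12 kN/m (0→w₀ over full span):
  θ_3 = -w₀(7L⁴-30L²x²+15x⁴)/(360LEI) = -12·(7·8⁴-30·8²·(24/5)²+15·(24/5)⁴)/(360·8·5000) = 7424/1171875 rad
Load 4 — point force P=-2 kN at a=16/5 m (b=L-a=24/5):
  θ_4 = -Pa(2L²-6Lx+3x²+a²)/(6LEI)  [x>a] = -(-2)·(16/5)·(2·8²-6·8·(24/5)+3·(24/5)²+(16/5)²)/(6·8·5000) = -48/78125 rad
Superposition: θ = Σ θ_i = 28507/9375000 rad ≈ 0.003041 rad

θ(24/5) = 28507/9375000 rad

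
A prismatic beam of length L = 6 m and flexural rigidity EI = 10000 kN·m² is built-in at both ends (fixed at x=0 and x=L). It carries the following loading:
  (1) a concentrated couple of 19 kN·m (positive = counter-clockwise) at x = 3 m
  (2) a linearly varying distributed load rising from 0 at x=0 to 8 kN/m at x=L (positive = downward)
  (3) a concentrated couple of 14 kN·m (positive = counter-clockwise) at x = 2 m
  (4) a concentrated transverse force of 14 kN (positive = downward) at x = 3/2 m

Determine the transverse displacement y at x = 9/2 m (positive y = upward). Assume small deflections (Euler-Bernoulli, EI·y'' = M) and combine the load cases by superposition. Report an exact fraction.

y(9/2) = -6887/12800000 m

Load 1 — applied couple M₀=19 kN·m at a=3 m (b=L-a=3):
  y_1 = (R_Ax³/6 - M_Ax²/2 - M₀(x-a)²/2)/EI  [x>a] with R_A=19/4, M_A=19/4 = ((19/4)·(9/2)³/6 - (19/4)·(9/2)²/2 - 19·((9/2)-3)²/2)/10000 = 171/640000 m
Load 2 — triangular load w₀=8 kN/m (0→w₀ over full span):
  y_2 = -w₀x²(L-x)²(x+2L)/(120LEI) = -8·(9/2)²·(6-(9/2))²·((9/2)+2·6)/(120·6·10000) = -2673/3200000 m
Load 3 — applied couple M₀=14 kN·m at a=2 m (b=L-a=4):
  y_3 = (R_Ax³/6 - M_Ax²/2 - M₀(x-a)²/2)/EI  [x>a] with R_A=28/9, M_A=0 = ((28/9)·(9/2)³/6 - 0·(9/2)²/2 - 14·((9/2)-2)²/2)/10000 = 7/20000 m
Load 4 — point force P=14 kN at a=3/2 m (b=L-a=9/2):
  y_4 = -Pa²(L-x)²(3bL-(3b+a)(L-x))/(6L³EI)  [x>a] = -14·(3/2)²·(6-(9/2))²·(3·(9/2)·6-(3·(9/2)+(3/2))·(6-(9/2)))/(6·6³·10000) = -819/2560000 m
Superposition: y = Σ y_i = -6887/12800000 m ≈ -0.000538 m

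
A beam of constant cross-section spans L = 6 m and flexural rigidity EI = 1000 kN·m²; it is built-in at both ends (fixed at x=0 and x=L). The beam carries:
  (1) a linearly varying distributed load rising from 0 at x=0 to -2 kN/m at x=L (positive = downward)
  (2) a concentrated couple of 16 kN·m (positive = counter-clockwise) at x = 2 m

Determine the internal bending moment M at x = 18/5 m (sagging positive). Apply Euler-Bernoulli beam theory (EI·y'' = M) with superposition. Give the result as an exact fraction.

M(18/5) = -586/125 kN·m

Load 1 — triangular load w₀=-2 kN/m (0→w₀ over full span):
  M_1 = 3w₀Lx/20 - w₀L²/30 - w₀x³/(6L) = 3·(-2)·6·(18/5)/20 - (-2)·6²/30 - (-2)·(18/5)³/(6·6) = -186/125 kN·m
Load 2 — applied couple M₀=16 kN·m at a=2 m (b=L-a=4):
  M_2 = R_Ax - M_A - M₀  [x>a] with R_A=32/9, M_A=0 = (32/9)·(18/5) - 0 - 16 = -16/5 kN·m
Superposition: M = Σ M_i = -586/125 kN·m ≈ -4.688000 kN·m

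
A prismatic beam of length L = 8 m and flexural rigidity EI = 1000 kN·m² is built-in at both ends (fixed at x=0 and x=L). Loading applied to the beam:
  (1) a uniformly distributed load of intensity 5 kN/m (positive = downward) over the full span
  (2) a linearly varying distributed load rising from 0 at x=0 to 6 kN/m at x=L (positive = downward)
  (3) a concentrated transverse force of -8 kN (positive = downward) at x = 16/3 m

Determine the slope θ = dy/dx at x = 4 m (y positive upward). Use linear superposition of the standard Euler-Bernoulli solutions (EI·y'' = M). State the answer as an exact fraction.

Load 1 — uniform load w=5 kN/m over full span:
  θ_1 = -wx(L-x)(L-2x)/(12EI) = -5·4·(8-4)·(8-2·4)/(12·1000) = 0 rad
Load 2 — triangular load w₀=6 kN/m (0→w₀ over full span):
  θ_2 = -w₀(2x(L-x)(L-2x)(x+2L)+x²(L-x)²)/(120LEI) = -6·(2·4·(8-4)·(8-2·4)·(4+2·8)+4²·(8-4)²)/(120·8·1000) = -1/625 rad
Load 3 — point force P=-8 kN at a=16/3 m (b=L-a=8/3):
  θ_3 = -Pb²x(2aL-(3a+b)x)/(2L³EI)  [x≤a] = -(-8)·(8/3)²·4·(2·(16/3)·8-(3·(16/3)+(8/3))·4)/(2·8³·1000) = 8/3375 rad
Superposition: θ = Σ θ_i = 13/16875 rad ≈ 0.000770 rad

θ(4) = 13/16875 rad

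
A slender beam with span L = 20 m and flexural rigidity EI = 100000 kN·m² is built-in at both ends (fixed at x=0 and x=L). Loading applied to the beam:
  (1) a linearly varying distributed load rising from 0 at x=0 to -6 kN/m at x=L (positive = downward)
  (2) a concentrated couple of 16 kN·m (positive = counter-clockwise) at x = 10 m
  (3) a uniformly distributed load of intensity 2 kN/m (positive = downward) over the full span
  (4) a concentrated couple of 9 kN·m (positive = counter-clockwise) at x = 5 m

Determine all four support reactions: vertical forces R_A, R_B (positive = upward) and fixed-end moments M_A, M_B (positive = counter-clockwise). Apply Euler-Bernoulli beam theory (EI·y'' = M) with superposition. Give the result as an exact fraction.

R_A = 593/160 kN, M_A = -529/48 kN·m, R_B = -3793/160 kN, M_B = 2887/48 kN·m

Load 1 — triangular load w₀=-6 kN/m (0→w₀ over full span):
  R_A = 3w₀L/20 = 3·(-6)·20/20 = -18 kN
  M_A = w₀L²/30 = (-6)·20²/30 = -80 kN·m
  R_B = 7w₀L/20 = 7·(-6)·20/20 = -42 kN
  M_B = -w₀L²/20 = -(-6)·20²/20 = 120 kN·m
Load 2 — applied couple M₀=16 kN·m at a=10 m (b=L-a=10):
  R_A = 6M₀ab/L³ = 6·16·10·10/20³ = 6/5 kN
  M_A = M₀b(2a-b)/L² = 16·10·(2·10-10)/20² = 4 kN·m
  R_B = -6M₀ab/L³ = -6·16·10·10/20³ = -6/5 kN
  M_B = M₀a(2b-a)/L² = 16·10·(2·10-10)/20² = 4 kN·m
Load 3 — uniform load w=2 kN/m over full span:
  R_A = wL/2 = 2·20/2 = 20 kN
  M_A = wL²/12 = 2·20²/12 = 200/3 kN·m
  R_B = wL/2 = 2·20/2 = 20 kN
  M_B = -wL²/12 = -2·20²/12 = -200/3 kN·m
Load 4 — applied couple M₀=9 kN·m at a=5 m (b=L-a=15):
  R_A = 6M₀ab/L³ = 6·9·5·15/20³ = 81/160 kN
  M_A = M₀b(2a-b)/L² = 9·15·(2·5-15)/20² = -27/16 kN·m
  R_B = -6M₀ab/L³ = -6·9·5·15/20³ = -81/160 kN
  M_B = M₀a(2b-a)/L² = 9·5·(2·15-5)/20² = 45/16 kN·m
Superposition: R_A = 593/160 kN, M_A = -529/48 kN·m, R_B = -3793/160 kN, M_B = 2887/48 kN·m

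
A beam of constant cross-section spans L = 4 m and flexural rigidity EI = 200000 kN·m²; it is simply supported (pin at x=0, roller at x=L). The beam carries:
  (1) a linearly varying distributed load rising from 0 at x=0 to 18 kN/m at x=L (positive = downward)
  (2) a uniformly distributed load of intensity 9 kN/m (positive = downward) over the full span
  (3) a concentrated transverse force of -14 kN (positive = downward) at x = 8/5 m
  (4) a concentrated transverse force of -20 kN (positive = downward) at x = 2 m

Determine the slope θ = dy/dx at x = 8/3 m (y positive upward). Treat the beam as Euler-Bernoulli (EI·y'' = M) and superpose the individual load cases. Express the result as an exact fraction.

Load 1 — triangular load w₀=18 kN/m (0→w₀ over full span):
  θ_1 = -w₀(7L⁴-30L²x²+15x⁴)/(360LEI) = -18·(7·4⁴-30·4²·(8/3)²+15·(8/3)⁴)/(360·4·200000) = 91/1687500 rad
Load 2 — uniform load w=9 kN/m over full span:
  θ_2 = -w(L³-6Lx²+4x³)/(24EI) = -9·(4³-6·4·(8/3)²+4·(8/3)³)/(24·200000) = 13/225000 rad
Load 3 — point force P=-14 kN at a=8/5 m (b=L-a=12/5):
  θ_3 = -Pa(2L²-6Lx+3x²+a²)/(6LEI)  [x>a] = -(-14)·(8/5)·(2·4²-6·4·(8/3)+3·(8/3)²+(8/5)²)/(6·4·200000) = -133/3515625 rad
Load 4 — point force P=-20 kN at a=2 m (b=L-a=2):
  θ_4 = -Pa(2L²-6Lx+3x²+a²)/(6LEI)  [x>a] = -(-20)·2·(2·4²-6·4·(8/3)+3·(8/3)²+2²)/(6·4·200000) = -1/18000 rad
Superposition: θ = Σ θ_i = 3091/168750000 rad ≈ 0.000018 rad

θ(8/3) = 3091/168750000 rad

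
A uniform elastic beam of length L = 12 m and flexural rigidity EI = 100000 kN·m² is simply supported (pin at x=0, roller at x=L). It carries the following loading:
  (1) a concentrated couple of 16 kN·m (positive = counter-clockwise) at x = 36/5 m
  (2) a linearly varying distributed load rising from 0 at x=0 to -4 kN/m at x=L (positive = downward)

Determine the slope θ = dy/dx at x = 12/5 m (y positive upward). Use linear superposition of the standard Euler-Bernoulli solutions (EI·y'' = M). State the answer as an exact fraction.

Load 1 — applied couple M₀=16 kN·m at a=36/5 m (b=L-a=24/5):
  θ_1 = (M₀x²/(2L)+C₁)/EI  [x≤a] with C₁=M₀(3b²-L²)/(6L)=-416/25 = (16·(12/5)²/(2·12)+(-416/25))/100000 = -2/15625 rad
Load 2 — triangular load w₀=-4 kN/m (0→w₀ over full span):
  θ_2 = -w₀(7L⁴-30L²x²+15x⁴)/(360LEI) = -(-4)·(7·12⁴-30·12²·(12/5)²+15·(12/5)⁴)/(360·12·100000) = 2184/1953125 rad
Superposition: θ = Σ θ_i = 1934/1953125 rad ≈ 0.000990 rad

θ(12/5) = 1934/1953125 rad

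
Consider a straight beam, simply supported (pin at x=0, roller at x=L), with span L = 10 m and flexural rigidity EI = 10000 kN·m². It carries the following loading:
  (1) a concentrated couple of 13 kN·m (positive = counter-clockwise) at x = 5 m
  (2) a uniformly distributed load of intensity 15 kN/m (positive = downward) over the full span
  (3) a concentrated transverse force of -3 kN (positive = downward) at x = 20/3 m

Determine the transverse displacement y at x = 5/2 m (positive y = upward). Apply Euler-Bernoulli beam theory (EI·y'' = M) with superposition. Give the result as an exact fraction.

y(5/2) = -189019/1382400 m

Load 1 — applied couple M₀=13 kN·m at a=5 m (b=L-a=5):
  y_1 = (M₀x³/(6L)+C₁x)/EI  [x≤a] with C₁=M₀(3b²-L²)/(6L)=-65/12 = (13·(5/2)³/(6·10)+(-65/12)·(5/2))/10000 = -13/12800 m
Load 2 — uniform load w=15 kN/m over full span:
  y_2 = -wx(L³-2Lx²+x³)/(24EI) = -15·(5/2)·(10³-2·10·(5/2)²+(5/2)³)/(24·10000) = -285/2048 m
Load 3 — point force P=-3 kN at a=20/3 m (b=L-a=10/3):
  y_3 = -Pbx(L²-b²-x²)/(6LEI)  [x≤a] = -(-3)·(10/3)·(5/2)·(10²-(10/3)²-(5/2)²)/(6·10·10000) = 119/34560 m
Superposition: y = Σ y_i = -189019/1382400 m ≈ -0.136732 m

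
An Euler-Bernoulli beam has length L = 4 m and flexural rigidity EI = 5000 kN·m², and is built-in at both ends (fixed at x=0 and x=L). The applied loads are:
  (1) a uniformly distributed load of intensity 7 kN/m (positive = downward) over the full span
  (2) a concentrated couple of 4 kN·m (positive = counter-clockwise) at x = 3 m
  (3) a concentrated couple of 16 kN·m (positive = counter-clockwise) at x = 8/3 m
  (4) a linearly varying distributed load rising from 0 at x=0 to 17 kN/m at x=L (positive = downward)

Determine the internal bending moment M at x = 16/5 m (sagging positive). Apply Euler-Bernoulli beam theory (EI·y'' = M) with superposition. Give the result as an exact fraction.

Load 1 — uniform load w=7 kN/m over full span:
  M_1 = wLx/2 - wL²/12 - wx²/2 = 7·4·(16/5)/2 - 7·4²/12 - 7·(16/5)²/2 = -28/75 kN·m
Load 2 — applied couple M₀=4 kN·m at a=3 m (b=L-a=1):
  M_2 = R_Ax - M_A - M₀  [x>a] with R_A=9/8, M_A=5/4 = (9/8)·(16/5) - (5/4) - 4 = -33/20 kN·m
Load 3 — applied couple M₀=16 kN·m at a=8/3 m (b=L-a=4/3):
  M_3 = R_Ax - M_A - M₀  [x>a] with R_A=16/3, M_A=16/3 = (16/3)·(16/5) - (16/3) - 16 = -64/15 kN·m
Load 4 — triangular load w₀=17 kN/m (0→w₀ over full span):
  M_4 = 3w₀Lx/20 - w₀L²/30 - w₀x³/(6L) = 3·17·4·(16/5)/20 - 17·4²/30 - 17·(16/5)³/(6·4) = 136/375 kN·m
Superposition: M = Σ M_i = -8891/1500 kN·m ≈ -5.927333 kN·m

M(16/5) = -8891/1500 kN·m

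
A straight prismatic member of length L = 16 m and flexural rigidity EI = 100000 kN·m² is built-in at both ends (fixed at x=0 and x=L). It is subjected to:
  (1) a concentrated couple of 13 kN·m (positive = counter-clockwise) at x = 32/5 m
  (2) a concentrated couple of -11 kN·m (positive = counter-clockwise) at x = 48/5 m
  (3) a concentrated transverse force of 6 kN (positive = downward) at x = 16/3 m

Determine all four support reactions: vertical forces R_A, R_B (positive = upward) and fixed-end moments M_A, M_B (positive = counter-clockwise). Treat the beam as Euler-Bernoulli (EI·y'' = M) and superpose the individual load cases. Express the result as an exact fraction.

R_A = 2081/450 kN, M_A = 2759/225 kN·m, R_B = 619/450 kN, M_B = -961/225 kN·m

Load 1 — applied couple M₀=13 kN·m at a=32/5 m (b=L-a=48/5):
  R_A = 6M₀ab/L³ = 6·13·(32/5)·(48/5)/16³ = 117/100 kN
  M_A = M₀b(2a-b)/L² = 13·(48/5)·(2·(32/5)-(48/5))/16² = 39/25 kN·m
  R_B = -6M₀ab/L³ = -6·13·(32/5)·(48/5)/16³ = -117/100 kN
  M_B = M₀a(2b-a)/L² = 13·(32/5)·(2·(48/5)-(32/5))/16² = 104/25 kN·m
Load 2 — applied couple M₀=-11 kN·m at a=48/5 m (b=L-a=32/5):
  R_A = 6M₀ab/L³ = 6·(-11)·(48/5)·(32/5)/16³ = -99/100 kN
  M_A = M₀b(2a-b)/L² = (-11)·(32/5)·(2·(48/5)-(32/5))/16² = -88/25 kN·m
  R_B = -6M₀ab/L³ = -6·(-11)·(48/5)·(32/5)/16³ = 99/100 kN
  M_B = M₀a(2b-a)/L² = (-11)·(48/5)·(2·(32/5)-(48/5))/16² = -33/25 kN·m
Load 3 — point force P=6 kN at a=16/3 m (b=L-a=32/3):
  R_A = Pb²(3a+b)/L³ = 6·(32/3)²·(3·(16/3)+(32/3))/16³ = 40/9 kN
  M_A = Pab²/L² = 6·(16/3)·(32/3)²/16² = 128/9 kN·m
  R_B = Pa²(a+3b)/L³ = 6·(16/3)²·((16/3)+3·(32/3))/16³ = 14/9 kN
  M_B = -Pa²b/L² = -6·(16/3)²·(32/3)/16² = -64/9 kN·m
Superposition: R_A = 2081/450 kN, M_A = 2759/225 kN·m, R_B = 619/450 kN, M_B = -961/225 kN·m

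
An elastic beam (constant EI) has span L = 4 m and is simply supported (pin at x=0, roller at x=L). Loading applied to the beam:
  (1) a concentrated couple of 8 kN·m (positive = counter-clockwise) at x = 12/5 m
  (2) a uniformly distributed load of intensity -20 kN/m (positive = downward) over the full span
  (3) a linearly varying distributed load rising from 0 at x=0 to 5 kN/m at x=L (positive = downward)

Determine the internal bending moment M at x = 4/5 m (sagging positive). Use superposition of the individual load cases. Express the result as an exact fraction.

Load 1 — applied couple M₀=8 kN·m at a=12/5 m (b=L-a=8/5):
  M_1 = M₀x/L  [x≤a] = 8·(4/5)/4 = 8/5 kN·m
Load 2 — uniform load w=-20 kN/m over full span:
  M_2 = wx(L-x)/2 = (-20)·(4/5)·(4-(4/5))/2 = -128/5 kN·m
Load 3 — triangular load w₀=5 kN/m (0→w₀ over full span):
  M_3 = w₀Lx/6 - w₀x³/(6L) = 5·4·(4/5)/6 - 5·(4/5)³/(6·4) = 64/25 kN·m
Superposition: M = Σ M_i = -536/25 kN·m ≈ -21.440000 kN·m

M(4/5) = -536/25 kN·m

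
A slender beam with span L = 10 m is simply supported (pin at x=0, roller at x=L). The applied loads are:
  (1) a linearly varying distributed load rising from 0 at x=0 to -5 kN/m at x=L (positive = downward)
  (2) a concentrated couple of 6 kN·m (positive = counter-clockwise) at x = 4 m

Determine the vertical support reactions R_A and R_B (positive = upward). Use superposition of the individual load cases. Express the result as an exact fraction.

R_A = -116/15 kN, R_B = -259/15 kN

Load 1 — triangular load w₀=-5 kN/m (0→w₀ over full span):
  R_A = w₀L/6 = (-5)·10/6 = -25/3 kN
  R_B = w₀L/3 = (-5)·10/3 = -50/3 kN
Load 2 — applied couple M₀=6 kN·m at a=4 m (b=L-a=6):
  R_A = M₀/L = 6/10 = 3/5 kN
  R_B = -M₀/L = -6/10 = -3/5 kN
Superposition: R_A = -116/15 kN, R_B = -259/15 kN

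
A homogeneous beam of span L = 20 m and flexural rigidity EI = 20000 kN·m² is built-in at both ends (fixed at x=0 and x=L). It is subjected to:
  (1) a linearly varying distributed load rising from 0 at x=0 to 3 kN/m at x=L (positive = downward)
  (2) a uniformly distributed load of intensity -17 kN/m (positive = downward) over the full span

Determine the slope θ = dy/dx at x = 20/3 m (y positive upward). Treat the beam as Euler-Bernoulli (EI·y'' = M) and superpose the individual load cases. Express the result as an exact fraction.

Load 1 — triangular load w₀=3 kN/m (0→w₀ over full span):
  θ_1 = -w₀(2x(L-x)(L-2x)(x+2L)+x²(L-x)²)/(120LEI) = -3·(2·(20/3)·(20-(20/3))·(20-2·(20/3))·((20/3)+2·20)+(20/3)²·(20-(20/3))²)/(120·20·20000) = -8/2025 rad
Load 2 — uniform load w=-17 kN/m over full span:
  θ_2 = -wx(L-x)(L-2x)/(12EI) = -(-17)·(20/3)·(20-(20/3))·(20-2·(20/3))/(12·20000) = 17/405 rad
Superposition: θ = Σ θ_i = 77/2025 rad ≈ 0.038025 rad

θ(20/3) = 77/2025 rad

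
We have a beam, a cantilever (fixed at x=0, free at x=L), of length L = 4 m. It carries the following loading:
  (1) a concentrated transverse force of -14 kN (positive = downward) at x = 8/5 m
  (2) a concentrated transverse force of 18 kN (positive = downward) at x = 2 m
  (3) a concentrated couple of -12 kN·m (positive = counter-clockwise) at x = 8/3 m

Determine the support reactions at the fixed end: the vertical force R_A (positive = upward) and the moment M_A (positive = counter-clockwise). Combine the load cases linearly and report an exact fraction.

R_A = 4 kN, M_A = 128/5 kN·m

Load 1 — point force P=-14 kN at a=8/5 m (b=L-a=12/5):
  R_A = P = (-14) = -14 kN
  M_A = Pa = (-14)·(8/5) = -112/5 kN·m
Load 2 — point force P=18 kN at a=2 m (b=L-a=2):
  R_A = P = 18 kN
  M_A = Pa = 18·2 = 36 kN·m
Load 3 — applied couple M₀=-12 kN·m at a=8/3 m (b=L-a=4/3):
  R_A = 0 kN
  M_A = -M₀ = -(-12) = 12 kN·m
Superposition: R_A = 4 kN, M_A = 128/5 kN·m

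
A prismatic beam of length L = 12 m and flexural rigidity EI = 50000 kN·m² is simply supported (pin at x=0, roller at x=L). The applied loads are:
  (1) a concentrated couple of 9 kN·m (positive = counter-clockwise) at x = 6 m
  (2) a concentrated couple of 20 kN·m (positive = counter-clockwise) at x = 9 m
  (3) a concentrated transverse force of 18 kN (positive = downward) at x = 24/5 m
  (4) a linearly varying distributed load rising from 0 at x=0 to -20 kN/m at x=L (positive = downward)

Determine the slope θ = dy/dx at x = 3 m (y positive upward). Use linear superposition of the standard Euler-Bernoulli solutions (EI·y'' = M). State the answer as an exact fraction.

θ(3) = 88553/12500000 rad

Load 1 — applied couple M₀=9 kN·m at a=6 m (b=L-a=6):
  θ_1 = (M₀x²/(2L)+C₁)/EI  [x≤a] with C₁=M₀(3b²-L²)/(6L)=-9/2 = (9·3²/(2·12)+(-9/2))/50000 = -9/400000 rad
Load 2 — applied couple M₀=20 kN·m at a=9 m (b=L-a=3):
  θ_2 = (M₀x²/(2L)+C₁)/EI  [x≤a] with C₁=M₀(3b²-L²)/(6L)=-65/2 = (20·3²/(2·12)+(-65/2))/50000 = -1/2000 rad
Load 3 — point force P=18 kN at a=24/5 m (b=L-a=36/5):
  θ_3 = -Pb(L²-b²-3x²)/(6LEI)  [x≤a] = -18·(36/5)·(12²-(36/5)²-3·3²)/(6·12·50000) = -14661/6250000 rad
Load 4 — triangular load w₀=-20 kN/m (0→w₀ over full span):
  θ_4 = -w₀(7L⁴-30L²x²+15x⁴)/(360LEI) = -(-20)·(7·12⁴-30·12²·3²+15·3⁴)/(360·12·50000) = 3981/400000 rad
Superposition: θ = Σ θ_i = 88553/12500000 rad ≈ 0.007084 rad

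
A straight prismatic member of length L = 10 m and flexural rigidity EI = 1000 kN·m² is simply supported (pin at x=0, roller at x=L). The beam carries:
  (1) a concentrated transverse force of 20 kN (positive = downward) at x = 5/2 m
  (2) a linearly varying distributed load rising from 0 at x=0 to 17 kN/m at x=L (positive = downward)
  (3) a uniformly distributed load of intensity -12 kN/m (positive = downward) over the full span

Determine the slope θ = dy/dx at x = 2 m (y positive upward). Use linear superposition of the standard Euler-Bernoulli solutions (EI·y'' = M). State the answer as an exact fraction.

Load 1 — point force P=20 kN at a=5/2 m (b=L-a=15/2):
  θ_1 = -Pb(L²-b²-3x²)/(6LEI)  [x≤a] = -20·(15/2)·(10²-(15/2)²-3·2²)/(6·10·1000) = -127/1600 rad
Load 2 — triangular load w₀=17 kN/m (0→w₀ over full span):
  θ_2 = -w₀(7L⁴-30L²x²+15x⁴)/(360LEI) = -17·(7·10⁴-30·10²·2²+15·2⁴)/(360·10·1000) = -1547/5625 rad
Load 3 — uniform load w=-12 kN/m over full span:
  θ_3 = -w(L³-6Lx²+4x³)/(24EI) = -(-12)·(10³-6·10·2²+4·2³)/(24·1000) = 99/250 rad
Superposition: θ = Σ θ_i = 14977/360000 rad ≈ 0.041603 rad

θ(2) = 14977/360000 rad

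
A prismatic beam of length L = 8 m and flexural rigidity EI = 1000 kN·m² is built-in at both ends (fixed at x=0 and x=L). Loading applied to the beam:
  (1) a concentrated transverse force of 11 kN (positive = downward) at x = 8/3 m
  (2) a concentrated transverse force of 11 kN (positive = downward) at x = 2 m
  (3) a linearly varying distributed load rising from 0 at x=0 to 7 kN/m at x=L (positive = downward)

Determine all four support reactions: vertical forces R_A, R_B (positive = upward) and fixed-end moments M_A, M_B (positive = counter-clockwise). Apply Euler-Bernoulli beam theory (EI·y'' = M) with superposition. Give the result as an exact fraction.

R_A = 111583/4320 kN, M_A = 43573/1080 kN·m, R_B = 104417/4320 kN, M_B = -35687/1080 kN·m

Load 1 — point force P=11 kN at a=8/3 m (b=L-a=16/3):
  R_A = Pb²(3a+b)/L³ = 11·(16/3)²·(3·(8/3)+(16/3))/8³ = 220/27 kN
  M_A = Pab²/L² = 11·(8/3)·(16/3)²/8² = 352/27 kN·m
  R_B = Pa²(a+3b)/L³ = 11·(8/3)²·((8/3)+3·(16/3))/8³ = 77/27 kN
  M_B = -Pa²b/L² = -11·(8/3)²·(16/3)/8² = -176/27 kN·m
Load 2 — point force P=11 kN at a=2 m (b=L-a=6):
  R_A = Pb²(3a+b)/L³ = 11·6²·(3·2+6)/8³ = 297/32 kN
  M_A = Pab²/L² = 11·2·6²/8² = 99/8 kN·m
  R_B = Pa²(a+3b)/L³ = 11·2²·(2+3·6)/8³ = 55/32 kN
  M_B = -Pa²b/L² = -11·2²·6/8² = -33/8 kN·m
Load 3 — triangular load w₀=7 kN/m (0→w₀ over full span):
  R_A = 3w₀L/20 = 3·7·8/20 = 42/5 kN
  M_A = w₀L²/30 = 7·8²/30 = 224/15 kN·m
  R_B = 7w₀L/20 = 7·7·8/20 = 98/5 kN
  M_B = -w₀L²/20 = -7·8²/20 = -112/5 kN·m
Superposition: R_A = 111583/4320 kN, M_A = 43573/1080 kN·m, R_B = 104417/4320 kN, M_B = -35687/1080 kN·m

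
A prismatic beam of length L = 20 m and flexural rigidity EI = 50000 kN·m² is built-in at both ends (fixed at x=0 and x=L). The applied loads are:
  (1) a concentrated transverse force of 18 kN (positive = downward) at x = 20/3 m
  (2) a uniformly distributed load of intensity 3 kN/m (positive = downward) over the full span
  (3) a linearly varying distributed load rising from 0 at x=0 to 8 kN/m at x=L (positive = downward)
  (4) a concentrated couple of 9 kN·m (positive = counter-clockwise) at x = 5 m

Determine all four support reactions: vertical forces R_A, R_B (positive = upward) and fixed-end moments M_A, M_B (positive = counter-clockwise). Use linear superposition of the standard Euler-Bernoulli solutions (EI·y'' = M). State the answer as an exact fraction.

R_A = 32563/480 kN, M_A = 4133/16 kN·m, R_B = 43277/480 kN, M_B = -13625/48 kN·m

Load 1 — point force P=18 kN at a=20/3 m (b=L-a=40/3):
  R_A = Pb²(3a+b)/L³ = 18·(40/3)²·(3·(20/3)+(40/3))/20³ = 40/3 kN
  M_A = Pab²/L² = 18·(20/3)·(40/3)²/20² = 160/3 kN·m
  R_B = Pa²(a+3b)/L³ = 18·(20/3)²·((20/3)+3·(40/3))/20³ = 14/3 kN
  M_B = -Pa²b/L² = -18·(20/3)²·(40/3)/20² = -80/3 kN·m
Load 2 — uniform load w=3 kN/m over full span:
  R_A = wL/2 = 3·20/2 = 30 kN
  M_A = wL²/12 = 3·20²/12 = 100 kN·m
  R_B = wL/2 = 3·20/2 = 30 kN
  M_B = -wL²/12 = -3·20²/12 = -100 kN·m
Load 3 — triangular load w₀=8 kN/m (0→w₀ over full span):
  R_A = 3w₀L/20 = 3·8·20/20 = 24 kN
  M_A = w₀L²/30 = 8·20²/30 = 320/3 kN·m
  R_B = 7w₀L/20 = 7·8·20/20 = 56 kN
  M_B = -w₀L²/20 = -8·20²/20 = -160 kN·m
Load 4 — applied couple M₀=9 kN·m at a=5 m (b=L-a=15):
  R_A = 6M₀ab/L³ = 6·9·5·15/20³ = 81/160 kN
  M_A = M₀b(2a-b)/L² = 9·15·(2·5-15)/20² = -27/16 kN·m
  R_B = -6M₀ab/L³ = -6·9·5·15/20³ = -81/160 kN
  M_B = M₀a(2b-a)/L² = 9·5·(2·15-5)/20² = 45/16 kN·m
Superposition: R_A = 32563/480 kN, M_A = 4133/16 kN·m, R_B = 43277/480 kN, M_B = -13625/48 kN·m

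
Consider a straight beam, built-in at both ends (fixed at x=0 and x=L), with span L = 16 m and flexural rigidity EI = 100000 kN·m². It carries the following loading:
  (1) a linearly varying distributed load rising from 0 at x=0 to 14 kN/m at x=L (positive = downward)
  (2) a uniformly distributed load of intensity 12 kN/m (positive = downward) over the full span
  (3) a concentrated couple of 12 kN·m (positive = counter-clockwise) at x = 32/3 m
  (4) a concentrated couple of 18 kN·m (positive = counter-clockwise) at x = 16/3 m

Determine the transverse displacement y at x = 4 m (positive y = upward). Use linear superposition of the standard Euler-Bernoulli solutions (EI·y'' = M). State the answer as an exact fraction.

Load 1 — triangular load w₀=14 kN/m (0→w₀ over full span):
  y_1 = -w₀x²(L-x)²(x+2L)/(120LEI) = -14·4²·(16-4)²·(4+2·16)/(120·16·100000) = -189/31250 m
Load 2 — uniform load w=12 kN/m over full span:
  y_2 = -wx²(L-x)²/(24EI) = -12·4²·(16-4)²/(24·100000) = -36/3125 m
Load 3 — applied couple M₀=12 kN·m at a=32/3 m (b=L-a=16/3):
  y_3 = (R_Ax³/6 - M_Ax²/2)/EI  [x≤a] with R_A=1, M_A=4 = (1·4³/6 - 4·4²/2)/100000 = -2/9375 m
Load 4 — applied couple M₀=18 kN·m at a=16/3 m (b=L-a=32/3):
  y_4 = (R_Ax³/6 - M_Ax²/2)/EI  [x≤a] with R_A=3/2, M_A=0 = ((3/2)·4³/6 - 0·4²/2)/100000 = 1/6250 m
Superposition: y = Σ y_i = -826/46875 m ≈ -0.017621 m

y(4) = -826/46875 m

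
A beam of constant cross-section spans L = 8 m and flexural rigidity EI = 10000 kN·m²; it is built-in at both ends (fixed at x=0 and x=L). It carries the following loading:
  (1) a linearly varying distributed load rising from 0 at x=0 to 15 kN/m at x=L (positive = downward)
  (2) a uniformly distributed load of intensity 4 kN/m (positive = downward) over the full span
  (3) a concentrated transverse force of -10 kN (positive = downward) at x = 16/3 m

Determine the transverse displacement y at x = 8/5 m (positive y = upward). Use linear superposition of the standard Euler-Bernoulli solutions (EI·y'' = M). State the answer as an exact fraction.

y(8/5) = -640672/158203125 m

Load 1 — triangular load w₀=15 kN/m (0→w₀ over full span):
  y_1 = -w₀x²(L-x)²(x+2L)/(120LEI) = -15·(8/5)²·(8-(8/5))²·((8/5)+2·8)/(120·8·10000) = -5632/1953125 m
Load 2 — uniform load w=4 kN/m over full span:
  y_2 = -wx²(L-x)²/(24EI) = -4·(8/5)²·(8-(8/5))²/(24·10000) = -2048/1171875 m
Load 3 — point force P=-10 kN at a=16/3 m (b=L-a=8/3):
  y_3 = -Pb²x²(3aL-(3a+b)x)/(6L³EI)  [x≤a] = -(-10)·(8/3)²·(8/5)²·(3·(16/3)·8-(3·(16/3)+(8/3))·(8/5))/(6·8³·10000) = 736/1265625 m
Superposition: y = Σ y_i = -640672/158203125 m ≈ -0.004050 m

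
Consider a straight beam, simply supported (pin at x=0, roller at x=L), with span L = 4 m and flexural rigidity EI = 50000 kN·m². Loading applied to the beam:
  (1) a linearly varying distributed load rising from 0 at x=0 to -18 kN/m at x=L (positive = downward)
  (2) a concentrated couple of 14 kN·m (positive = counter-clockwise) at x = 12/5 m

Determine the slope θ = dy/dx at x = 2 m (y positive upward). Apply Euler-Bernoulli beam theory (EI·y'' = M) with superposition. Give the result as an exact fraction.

θ(2) = 133/1875000 rad

Load 1 — triangular load w₀=-18 kN/m (0→w₀ over full span):
  θ_1 = -w₀(7L⁴-30L²x²+15x⁴)/(360LEI) = -(-18)·(7·4⁴-30·4²·2²+15·2⁴)/(360·4·50000) = 7/250000 rad
Load 2 — applied couple M₀=14 kN·m at a=12/5 m (b=L-a=8/5):
  θ_2 = (M₀x²/(2L)+C₁)/EI  [x≤a] with C₁=M₀(3b²-L²)/(6L)=-364/75 = (14·2²/(2·4)+(-364/75))/50000 = 161/3750000 rad
Superposition: θ = Σ θ_i = 133/1875000 rad ≈ 0.000071 rad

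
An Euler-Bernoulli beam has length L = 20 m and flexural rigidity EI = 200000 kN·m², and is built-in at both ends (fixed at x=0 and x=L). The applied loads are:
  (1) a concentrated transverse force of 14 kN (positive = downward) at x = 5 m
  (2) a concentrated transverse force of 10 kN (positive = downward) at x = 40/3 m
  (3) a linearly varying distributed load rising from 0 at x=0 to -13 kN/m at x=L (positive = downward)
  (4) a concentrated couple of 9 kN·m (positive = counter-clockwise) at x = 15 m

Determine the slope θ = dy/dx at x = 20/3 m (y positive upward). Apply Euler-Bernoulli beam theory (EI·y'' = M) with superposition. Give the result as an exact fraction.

θ(20/3) = 8887/6480000 rad

Load 1 — point force P=14 kN at a=5 m (b=L-a=15):
  θ_1 = Pa²(L-x)(2bL-(3b+a)(L-x))/(2L³EI)  [x>a] = 14·5²·(20-(20/3))·(2·15·20-(3·15+5)·(20-(20/3)))/(2·20³·200000) = -7/72000 rad
Load 2 — point force P=10 kN at a=40/3 m (b=L-a=20/3):
  θ_2 = -Pb²x(2aL-(3a+b)x)/(2L³EI)  [x≤a] = -10·(20/3)²·(20/3)·(2·(40/3)·20-(3·(40/3)+(20/3))·(20/3))/(2·20³·200000) = -1/4860 rad
Load 3 — triangular load w₀=-13 kN/m (0→w₀ over full span):
  θ_3 = -w₀(2x(L-x)(L-2x)(x+2L)+x²(L-x)²)/(120LEI) = -(-13)·(2·(20/3)·(20-(20/3))·(20-2·(20/3))·((20/3)+2·20)+(20/3)²·(20-(20/3))²)/(120·20·200000) = 52/30375 rad
Load 4 — applied couple M₀=9 kN·m at a=15 m (b=L-a=5):
  θ_4 = (R_Ax²/2 - M_Ax)/EI  [x≤a] with R_A=81/160, M_A=45/16 = ((81/160)·(20/3)²/2 - (45/16)·(20/3))/200000 = -3/80000 rad
Superposition: θ = Σ θ_i = 8887/6480000 rad ≈ 0.001371 rad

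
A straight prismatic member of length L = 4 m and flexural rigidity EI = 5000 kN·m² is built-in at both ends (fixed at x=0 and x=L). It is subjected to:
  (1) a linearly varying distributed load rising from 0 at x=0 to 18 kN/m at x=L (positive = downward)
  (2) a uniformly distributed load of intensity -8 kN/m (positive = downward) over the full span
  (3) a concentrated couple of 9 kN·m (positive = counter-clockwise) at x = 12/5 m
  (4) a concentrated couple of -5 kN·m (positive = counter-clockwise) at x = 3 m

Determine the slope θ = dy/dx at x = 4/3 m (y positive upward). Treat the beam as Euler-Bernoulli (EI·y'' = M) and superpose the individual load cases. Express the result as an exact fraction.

Load 1 — triangular load w₀=18 kN/m (0→w₀ over full span):
  θ_1 = -w₀(2x(L-x)(L-2x)(x+2L)+x²(L-x)²)/(120LEI) = -18·(2·(4/3)·(4-(4/3))·(4-2·(4/3))·((4/3)+2·4)+(4/3)²·(4-(4/3))²)/(120·4·5000) = -64/84375 rad
Load 2 — uniform load w=-8 kN/m over full span:
  θ_2 = -wx(L-x)(L-2x)/(12EI) = -(-8)·(4/3)·(4-(4/3))·(4-2·(4/3))/(12·5000) = 32/50625 rad
Load 3 — applied couple M₀=9 kN·m at a=12/5 m (b=L-a=8/5):
  θ_3 = (R_Ax²/2 - M_Ax)/EI  [x≤a] with R_A=81/25, M_A=72/25 = ((81/25)·(4/3)²/2 - (72/25)·(4/3))/5000 = -3/15625 rad
Load 4 — applied couple M₀=-5 kN·m at a=3 m (b=L-a=1):
  θ_4 = (R_Ax²/2 - M_Ax)/EI  [x≤a] with R_A=-45/32, M_A=-25/16 = ((-45/32)·(4/3)²/2 - (-25/16)·(4/3))/5000 = 1/6000 rad
Superposition: θ = Σ θ_i = -3073/20250000 rad ≈ -0.000152 rad

θ(4/3) = -3073/20250000 rad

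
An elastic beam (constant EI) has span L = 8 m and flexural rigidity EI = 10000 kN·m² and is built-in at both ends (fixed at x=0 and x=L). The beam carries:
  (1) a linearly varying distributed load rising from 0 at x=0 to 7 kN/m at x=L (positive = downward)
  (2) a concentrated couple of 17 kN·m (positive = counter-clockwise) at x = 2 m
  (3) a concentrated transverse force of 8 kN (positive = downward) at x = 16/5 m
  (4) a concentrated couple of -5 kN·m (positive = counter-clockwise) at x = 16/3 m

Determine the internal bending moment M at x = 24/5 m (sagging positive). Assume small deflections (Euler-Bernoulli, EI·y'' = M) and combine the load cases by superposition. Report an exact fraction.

M(24/5) = 223651/30000 kN·m

Load 1 — triangular load w₀=7 kN/m (0→w₀ over full span):
  M_1 = 3w₀Lx/20 - w₀L²/30 - w₀x³/(6L) = 3·7·8·(24/5)/20 - 7·8²/30 - 7·(24/5)³/(6·8) = 3472/375 kN·m
Load 2 — applied couple M₀=17 kN·m at a=2 m (b=L-a=6):
  M_2 = R_Ax - M_A - M₀  [x>a] with R_A=153/64, M_A=-51/16 = (153/64)·(24/5) - (-51/16) - 17 = -187/80 kN·m
Load 3 — point force P=8 kN at a=16/5 m (b=L-a=24/5):
  M_3 = Pa²(a+3b)(L-x)/L³ - Pa²b/L²  [x>a] = 8·(16/5)²·((16/5)+3·(24/5))·(8-(24/5))/8³ - 8·(16/5)²·(24/5)/8² = 1792/625 kN·m
Load 4 — applied couple M₀=-5 kN·m at a=16/3 m (b=L-a=8/3):
  M_4 = R_Ax - M_A  [x≤a] with R_A=-5/6, M_A=-5/3 = (-5/6)·(24/5) - (-5/3) = -7/3 kN·m
Superposition: M = Σ M_i = 223651/30000 kN·m ≈ 7.455033 kN·m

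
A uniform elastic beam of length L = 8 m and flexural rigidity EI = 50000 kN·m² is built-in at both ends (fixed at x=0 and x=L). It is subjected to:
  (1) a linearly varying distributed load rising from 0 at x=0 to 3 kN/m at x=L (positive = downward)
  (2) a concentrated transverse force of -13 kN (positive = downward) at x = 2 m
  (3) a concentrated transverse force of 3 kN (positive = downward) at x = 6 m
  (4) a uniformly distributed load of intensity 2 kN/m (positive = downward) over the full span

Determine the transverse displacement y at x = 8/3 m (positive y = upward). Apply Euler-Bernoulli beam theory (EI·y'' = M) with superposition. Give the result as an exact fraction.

Load 1 — triangular load w₀=3 kN/m (0→w₀ over full span):
  y_1 = -w₀x²(L-x)²(x+2L)/(120LEI) = -3·(8/3)²·(8-(8/3))²·((8/3)+2·8)/(120·8·50000) = -896/3796875 m
Load 2 — point force P=-13 kN at a=2 m (b=L-a=6):
  y_2 = -Pa²(L-x)²(3bL-(3b+a)(L-x))/(6L³EI)  [x>a] = -(-13)·2²·(8-(8/3))²·(3·6·8-(3·6+2)·(8-(8/3)))/(6·8³·50000) = 91/253125 m
Load 3 — point force P=3 kN at a=6 m (b=L-a=2):
  y_3 = -Pb²x²(3aL-(3a+b)x)/(6L³EI)  [x≤a] = -3·2²·(8/3)²·(3·6·8-(3·6+2)·(8/3))/(6·8³·50000) = -17/337500 m
Load 4 — uniform load w=2 kN/m over full span:
  y_4 = -wx²(L-x)²/(24EI) = -2·(8/3)²·(8-(8/3))²/(24·50000) = -256/759375 m
Superposition: y = Σ y_i = -4009/15187500 m ≈ -0.000264 m

y(8/3) = -4009/15187500 m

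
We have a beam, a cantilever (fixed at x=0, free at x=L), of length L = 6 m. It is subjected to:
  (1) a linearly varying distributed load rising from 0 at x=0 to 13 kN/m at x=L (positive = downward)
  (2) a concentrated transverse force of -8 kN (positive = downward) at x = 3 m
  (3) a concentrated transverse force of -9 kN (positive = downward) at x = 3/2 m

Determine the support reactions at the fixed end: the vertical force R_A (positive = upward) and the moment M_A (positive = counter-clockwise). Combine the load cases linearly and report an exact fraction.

R_A = 22 kN, M_A = 237/2 kN·m

Load 1 — triangular load w₀=13 kN/m (0→w₀ over full span):
  R_A = w₀L/2 = 13·6/2 = 39 kN
  M_A = w₀L²/3 = 13·6²/3 = 156 kN·m
Load 2 — point force P=-8 kN at a=3 m (b=L-a=3):
  R_A = P = (-8) = -8 kN
  M_A = Pa = (-8)·3 = -24 kN·m
Load 3 — point force P=-9 kN at a=3/2 m (b=L-a=9/2):
  R_A = P = (-9) = -9 kN
  M_A = Pa = (-9)·(3/2) = -27/2 kN·m
Superposition: R_A = 22 kN, M_A = 237/2 kN·m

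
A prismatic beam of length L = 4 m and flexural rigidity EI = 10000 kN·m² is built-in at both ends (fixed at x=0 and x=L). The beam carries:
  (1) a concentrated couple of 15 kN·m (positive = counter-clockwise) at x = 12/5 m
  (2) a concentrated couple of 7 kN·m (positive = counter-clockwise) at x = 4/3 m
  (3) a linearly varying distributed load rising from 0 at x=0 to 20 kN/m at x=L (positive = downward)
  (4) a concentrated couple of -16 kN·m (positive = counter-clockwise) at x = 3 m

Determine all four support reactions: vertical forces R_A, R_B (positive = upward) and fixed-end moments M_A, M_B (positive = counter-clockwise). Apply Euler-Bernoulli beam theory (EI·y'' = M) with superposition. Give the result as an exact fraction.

R_A = 457/30 kN, M_A = 157/15 kN·m, R_B = 743/30 kN, M_B = -133/15 kN·m

Load 1 — applied couple M₀=15 kN·m at a=12/5 m (b=L-a=8/5):
  R_A = 6M₀ab/L³ = 6·15·(12/5)·(8/5)/4³ = 27/5 kN
  M_A = M₀b(2a-b)/L² = 15·(8/5)·(2·(12/5)-(8/5))/4² = 24/5 kN·m
  R_B = -6M₀ab/L³ = -6·15·(12/5)·(8/5)/4³ = -27/5 kN
  M_B = M₀a(2b-a)/L² = 15·(12/5)·(2·(8/5)-(12/5))/4² = 9/5 kN·m
Load 2 — applied couple M₀=7 kN·m at a=4/3 m (b=L-a=8/3):
  R_A = 6M₀ab/L³ = 6·7·(4/3)·(8/3)/4³ = 7/3 kN
  M_A = M₀b(2a-b)/L² = 7·(8/3)·(2·(4/3)-(8/3))/4² = 0 kN·m
  R_B = -6M₀ab/L³ = -6·7·(4/3)·(8/3)/4³ = -7/3 kN
  M_B = M₀a(2b-a)/L² = 7·(4/3)·(2·(8/3)-(4/3))/4² = 7/3 kN·m
Load 3 — triangular load w₀=20 kN/m (0→w₀ over full span):
  R_A = 3w₀L/20 = 3·20·4/20 = 12 kN
  M_A = w₀L²/30 = 20·4²/30 = 32/3 kN·m
  R_B = 7w₀L/20 = 7·20·4/20 = 28 kN
  M_B = -w₀L²/20 = -20·4²/20 = -16 kN·m
Load 4 — applied couple M₀=-16 kN·m at a=3 m (b=L-a=1):
  R_A = 6M₀ab/L³ = 6·(-16)·3·1/4³ = -9/2 kN
  M_A = M₀b(2a-b)/L² = (-16)·1·(2·3-1)/4² = -5 kN·m
  R_B = -6M₀ab/L³ = -6·(-16)·3·1/4³ = 9/2 kN
  M_B = M₀a(2b-a)/L² = (-16)·3·(2·1-3)/4² = 3 kN·m
Superposition: R_A = 457/30 kN, M_A = 157/15 kN·m, R_B = 743/30 kN, M_B = -133/15 kN·m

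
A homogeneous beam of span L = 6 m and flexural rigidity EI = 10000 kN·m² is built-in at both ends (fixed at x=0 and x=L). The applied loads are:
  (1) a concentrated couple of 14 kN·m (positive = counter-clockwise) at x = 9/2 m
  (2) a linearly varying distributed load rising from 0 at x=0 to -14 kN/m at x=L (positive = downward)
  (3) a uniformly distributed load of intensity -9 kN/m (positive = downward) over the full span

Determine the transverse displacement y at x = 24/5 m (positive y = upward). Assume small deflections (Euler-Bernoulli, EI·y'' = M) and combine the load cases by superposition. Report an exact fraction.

Load 1 — applied couple M₀=14 kN·m at a=9/2 m (b=L-a=3/2):
  y_1 = (R_Ax³/6 - M_Ax²/2 - M₀(x-a)²/2)/EI  [x>a] with R_A=21/8, M_A=35/8 = ((21/8)·(24/5)³/6 - (35/8)·(24/5)²/2 - 14·((24/5)-(9/2))²/2)/10000 = -1323/5000000 m
Load 2 — triangular load w₀=-14 kN/m (0→w₀ over full span):
  y_2 = -w₀x²(L-x)²(x+2L)/(120LEI) = -(-14)·(24/5)²·(6-(24/5))²·((24/5)+2·6)/(120·6·10000) = 10584/9765625 m
Load 3 — uniform load w=-9 kN/m over full span:
  y_3 = -wx²(L-x)²/(24EI) = -(-9)·(24/5)²·(6-(24/5))²/(24·10000) = 486/390625 m
Superposition: y = Σ y_i = 1289601/625000000 m ≈ 0.002063 m

y(24/5) = 1289601/625000000 m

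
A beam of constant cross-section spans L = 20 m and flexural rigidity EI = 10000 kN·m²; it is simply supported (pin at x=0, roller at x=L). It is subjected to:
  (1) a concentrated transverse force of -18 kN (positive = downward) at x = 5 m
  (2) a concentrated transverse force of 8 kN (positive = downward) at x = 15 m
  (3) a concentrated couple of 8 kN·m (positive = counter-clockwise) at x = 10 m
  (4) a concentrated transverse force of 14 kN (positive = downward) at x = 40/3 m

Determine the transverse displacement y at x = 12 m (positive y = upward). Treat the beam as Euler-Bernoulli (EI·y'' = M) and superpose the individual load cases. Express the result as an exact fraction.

y(12) = -68399/675000 m

Load 1 — point force P=-18 kN at a=5 m (b=L-a=15):
  y_1 = -Pa(L-x)(2Lx-a²-x²)/(6LEI)  [x>a] = -(-18)·5·(20-12)·(2·20·12-5²-12²)/(6·20·10000) = 933/5000 m
Load 2 — point force P=8 kN at a=15 m (b=L-a=5):
  y_2 = -Pbx(L²-b²-x²)/(6LEI)  [x≤a] = -8·5·12·(20²-5²-12²)/(6·20·10000) = -231/2500 m
Load 3 — applied couple M₀=8 kN·m at a=10 m (b=L-a=10):
  y_3 = (M₀x³/(6L)-M₀(x-a)²/2+C₁x)/EI  [x>a] with C₁=M₀(3b²-L²)/(6L)=-20/3 = (8·12³/(6·20)-8·(12-10)²/2+(-20/3)·12)/10000 = 6/3125 m
Load 4 — point force P=14 kN at a=40/3 m (b=L-a=20/3):
  y_4 = -Pbx(L²-b²-x²)/(6LEI)  [x≤a] = -14·(20/3)·12·(20²-(20/3)²-12²)/(6·20·10000) = -3332/16875 m
Superposition: y = Σ y_i = -68399/675000 m ≈ -0.101332 m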